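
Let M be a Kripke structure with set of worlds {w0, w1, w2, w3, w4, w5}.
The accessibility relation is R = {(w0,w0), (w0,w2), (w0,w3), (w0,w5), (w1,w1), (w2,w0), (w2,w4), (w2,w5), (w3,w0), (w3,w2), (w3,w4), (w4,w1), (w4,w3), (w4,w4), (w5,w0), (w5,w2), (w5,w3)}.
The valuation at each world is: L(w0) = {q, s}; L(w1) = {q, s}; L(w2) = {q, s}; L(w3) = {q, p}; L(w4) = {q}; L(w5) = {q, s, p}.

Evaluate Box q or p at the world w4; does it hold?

Yes

Recall that Box ψ holds at a world iff ψ holds at every accessible world, and Dia ψ holds iff ψ holds at some accessible world.
At w4: Box q is true, p is false, so Box q or p is true.
  At w4: Box q requires q at every successor {w1, w3, w4}.
    At w1: q is true.
    At w3: q is true.
    At w4: q is true.
  So Box q is true at w4.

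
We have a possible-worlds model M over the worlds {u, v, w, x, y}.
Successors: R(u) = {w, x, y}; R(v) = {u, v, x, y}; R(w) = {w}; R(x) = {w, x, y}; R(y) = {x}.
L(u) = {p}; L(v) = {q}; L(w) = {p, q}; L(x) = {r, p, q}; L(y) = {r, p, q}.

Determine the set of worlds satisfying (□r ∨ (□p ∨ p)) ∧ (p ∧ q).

w, x, y

Let φ = (□r ∨ (□p ∨ p)) ∧ (p ∧ q). Evaluate φ at each world:
  u (successors {w, x, y}): φ is false.
  v (successors {u, v, x, y}): φ is false.
  w (successors {w}): φ is true.
  x (successors {w, x, y}): φ is true.
  y (successors {x}): φ is true.
For instance, at y:
  At y: □r ∨ (□p ∨ p) is true, p ∧ q is true, so (□r ∨ (□p ∨ p)) ∧ (p ∧ q) is true.
    At y: □r is true, □p ∨ p is true, so □r ∨ (□p ∨ p) is true.
      At y: □r requires r at every successor {x}.
        At x: r is true.
      So □r is true at y.
      At y: □p is true, p is true, so □p ∨ p is true.
Satisfying worlds: {w, x, y}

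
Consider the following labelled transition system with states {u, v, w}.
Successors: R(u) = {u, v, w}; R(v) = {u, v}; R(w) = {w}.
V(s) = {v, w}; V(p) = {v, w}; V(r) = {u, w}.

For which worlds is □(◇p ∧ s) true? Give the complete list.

w

Let φ = □(◇p ∧ s). Evaluate φ at each world:
  u (successors {u, v, w}): φ is false.
  v (successors {u, v}): φ is false.
  w (successors {w}): φ is true.
For instance, at w:
  At w: □(◇p ∧ s) requires ◇p ∧ s at every successor {w}.
      At w: ◇p is true, s is true, so ◇p ∧ s is true.
  So □(◇p ∧ s) is true at w.
Satisfying worlds: {w}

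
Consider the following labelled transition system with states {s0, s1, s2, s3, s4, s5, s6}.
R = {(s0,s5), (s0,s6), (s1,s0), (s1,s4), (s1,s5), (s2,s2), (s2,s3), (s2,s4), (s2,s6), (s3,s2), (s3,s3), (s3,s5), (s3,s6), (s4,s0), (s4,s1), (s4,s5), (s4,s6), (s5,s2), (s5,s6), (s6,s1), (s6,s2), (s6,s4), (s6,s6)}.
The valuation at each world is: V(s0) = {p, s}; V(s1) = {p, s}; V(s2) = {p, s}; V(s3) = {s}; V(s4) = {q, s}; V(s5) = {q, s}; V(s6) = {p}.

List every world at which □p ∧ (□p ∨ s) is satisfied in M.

s5

Let φ = □p ∧ (□p ∨ s). Evaluate φ at each world:
  s0 (successors {s5, s6}): φ is false.
  s1 (successors {s0, s4, s5}): φ is false.
  s2 (successors {s2, s3, s4, s6}): φ is false.
  s3 (successors {s2, s3, s5, s6}): φ is false.
  s4 (successors {s0, s1, s5, s6}): φ is false.
  s5 (successors {s2, s6}): φ is true.
  s6 (successors {s1, s2, s4, s6}): φ is false.
For instance, at s6:
  At s6: □p is false, □p ∨ s is false, so □p ∧ (□p ∨ s) is false.
    At s6: □p requires p at every successor {s1, s2, s4, s6}.
      p fails at s4, so □p is false at s6.
    At s6: □p is false, s is false, so □p ∨ s is false.
      At s6: □p requires p at every successor {s1, s2, s4, s6}.
        p fails at s4, so □p is false at s6.
Satisfying worlds: {s5}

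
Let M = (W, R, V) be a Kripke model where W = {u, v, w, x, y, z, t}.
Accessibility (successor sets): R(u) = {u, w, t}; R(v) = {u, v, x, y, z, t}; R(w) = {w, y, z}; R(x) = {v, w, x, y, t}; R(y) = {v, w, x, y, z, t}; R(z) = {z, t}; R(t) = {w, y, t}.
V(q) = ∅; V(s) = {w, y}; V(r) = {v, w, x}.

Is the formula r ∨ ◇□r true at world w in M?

At w: r is true, ◇□r is false, so r ∨ ◇□r is true.
  At w: ◇□r requires □r at some successor in {w, y, z}.
    At w: □r is false.
    At y: □r is false.
    At z: □r is false.
  So ◇□r is false at w.

Yes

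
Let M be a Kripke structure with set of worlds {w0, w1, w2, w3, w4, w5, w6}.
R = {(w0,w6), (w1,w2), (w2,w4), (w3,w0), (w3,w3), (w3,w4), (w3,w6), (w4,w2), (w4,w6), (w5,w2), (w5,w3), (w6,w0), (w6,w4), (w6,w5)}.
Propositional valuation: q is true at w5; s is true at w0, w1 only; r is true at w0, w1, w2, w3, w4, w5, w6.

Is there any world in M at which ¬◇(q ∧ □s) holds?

Let φ = ¬◇(q ∧ □s). Evaluate φ at each world:
  w0 (successors {w6}): φ is true.
  w1 (successors {w2}): φ is true.
  w2 (successors {w4}): φ is true.
  w3 (successors {w0, w3, w4, w6}): φ is true.
  w4 (successors {w2, w6}): φ is true.
  w5 (successors {w2, w3}): φ is true.
  w6 (successors {w0, w4, w5}): φ is true.
Detail at w0 (witness):
  At w0: ◇(q ∧ □s) is false, so ¬◇(q ∧ □s) is true.
    At w0: ◇(q ∧ □s) requires q ∧ □s at some successor in {w6}.
      At w6: q ∧ □s is false.
    So ◇(q ∧ □s) is false at w0.

Yes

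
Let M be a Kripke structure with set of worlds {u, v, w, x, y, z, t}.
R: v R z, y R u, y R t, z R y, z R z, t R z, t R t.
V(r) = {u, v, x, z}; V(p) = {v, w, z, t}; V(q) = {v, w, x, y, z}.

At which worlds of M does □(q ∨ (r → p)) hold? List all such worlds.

Let φ = □(q ∨ (r → p)). Evaluate φ at each world:
  u (successors ∅): φ is true.
  v (successors {z}): φ is true.
  w (successors ∅): φ is true.
  x (successors ∅): φ is true.
  y (successors {u, t}): φ is false.
  z (successors {y, z}): φ is true.
  t (successors {z, t}): φ is true.
For instance, at z:
  At z: □(q ∨ (r → p)) requires q ∨ (r → p) at every successor {y, z}.
    At y: q ∨ (r → p) is true.
    At z: q ∨ (r → p) is true.
  So □(q ∨ (r → p)) is true at z.
Satisfying worlds: {u, v, w, x, z, t}

u, v, w, x, z, t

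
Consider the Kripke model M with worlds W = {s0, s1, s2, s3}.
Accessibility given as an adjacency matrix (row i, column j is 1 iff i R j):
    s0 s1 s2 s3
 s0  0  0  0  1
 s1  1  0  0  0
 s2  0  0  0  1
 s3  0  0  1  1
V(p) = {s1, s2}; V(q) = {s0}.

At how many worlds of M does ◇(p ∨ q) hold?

Let φ = ◇(p ∨ q). Evaluate φ at each world:
  s0 (successors {s3}): φ is false.
  s1 (successors {s0}): φ is true.
  s2 (successors {s3}): φ is false.
  s3 (successors {s2, s3}): φ is true.
For instance, at s1:
  At s1: ◇(p ∨ q) requires p ∨ q at some successor in {s0}.
    p ∨ q holds at s0, so ◇(p ∨ q) is true at s1.
Satisfying worlds: {s1, s3}

2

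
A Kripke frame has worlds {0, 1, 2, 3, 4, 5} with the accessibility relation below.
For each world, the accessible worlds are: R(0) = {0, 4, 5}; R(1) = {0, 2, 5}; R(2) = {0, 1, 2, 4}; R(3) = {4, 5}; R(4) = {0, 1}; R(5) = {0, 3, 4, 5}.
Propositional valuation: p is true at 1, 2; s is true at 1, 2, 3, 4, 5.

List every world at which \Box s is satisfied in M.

Let φ = \Box s. Evaluate φ at each world:
  0 (successors {0, 4, 5}): φ is false.
  1 (successors {0, 2, 5}): φ is false.
  2 (successors {0, 1, 2, 4}): φ is false.
  3 (successors {4, 5}): φ is true.
  4 (successors {0, 1}): φ is false.
  5 (successors {0, 3, 4, 5}): φ is false.
For instance, at 2:
  At 2: \Box s requires s at every successor {0, 1, 2, 4}.
    s fails at 0, so \Box s is false at 2.
Satisfying worlds: {3}

3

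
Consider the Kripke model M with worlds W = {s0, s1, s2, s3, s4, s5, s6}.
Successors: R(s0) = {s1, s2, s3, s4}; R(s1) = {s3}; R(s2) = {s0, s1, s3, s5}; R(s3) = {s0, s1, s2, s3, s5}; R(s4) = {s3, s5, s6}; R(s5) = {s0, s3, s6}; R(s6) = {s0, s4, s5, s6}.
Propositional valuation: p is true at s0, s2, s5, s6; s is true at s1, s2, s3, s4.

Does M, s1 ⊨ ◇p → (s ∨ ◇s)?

Yes

Recall that ◇ψ holds at a world iff ψ holds at some accessible world.
At s1: ◇p is false, s ∨ ◇s is true, so ◇p → (s ∨ ◇s) is true.
  At s1: ◇p requires p at some successor in {s3}.
    At s3: p is false.
  So ◇p is false at s1.
  At s1: s is true, ◇s is true, so s ∨ ◇s is true.
    At s1: ◇s requires s at some successor in {s3}.
      s holds at s3, so ◇s is true at s1.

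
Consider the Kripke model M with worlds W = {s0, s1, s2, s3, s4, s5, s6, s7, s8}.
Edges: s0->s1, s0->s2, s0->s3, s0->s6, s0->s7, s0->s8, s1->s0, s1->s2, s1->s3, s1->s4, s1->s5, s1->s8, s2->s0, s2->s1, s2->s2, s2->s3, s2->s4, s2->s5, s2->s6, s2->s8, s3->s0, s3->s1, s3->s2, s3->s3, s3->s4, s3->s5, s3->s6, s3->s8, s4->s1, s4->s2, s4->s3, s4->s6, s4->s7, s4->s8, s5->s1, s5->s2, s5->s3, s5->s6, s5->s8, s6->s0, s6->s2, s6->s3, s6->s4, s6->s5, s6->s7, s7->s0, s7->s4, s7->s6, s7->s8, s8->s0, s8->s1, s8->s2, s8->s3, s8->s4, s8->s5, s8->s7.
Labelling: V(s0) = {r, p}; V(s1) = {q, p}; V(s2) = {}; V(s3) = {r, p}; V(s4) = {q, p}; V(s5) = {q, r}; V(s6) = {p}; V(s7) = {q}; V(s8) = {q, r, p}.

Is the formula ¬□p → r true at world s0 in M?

At s0: ¬□p is true, r is true, so ¬□p → r is true.
  At s0: □p is false, so ¬□p is true.
    At s0: □p requires p at every successor {s1, s2, s3, s6, s7, s8}.
      p fails at s2, so □p is false at s0.

Yes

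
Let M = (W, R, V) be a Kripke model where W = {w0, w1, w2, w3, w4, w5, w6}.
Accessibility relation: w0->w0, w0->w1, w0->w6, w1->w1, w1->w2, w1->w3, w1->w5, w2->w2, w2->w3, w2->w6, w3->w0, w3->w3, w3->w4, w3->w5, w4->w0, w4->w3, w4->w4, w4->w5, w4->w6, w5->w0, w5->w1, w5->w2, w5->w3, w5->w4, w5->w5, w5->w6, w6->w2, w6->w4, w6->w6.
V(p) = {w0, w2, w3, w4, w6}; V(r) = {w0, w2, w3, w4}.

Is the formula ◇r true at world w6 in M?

At w6: ◇r requires r at some successor in {w2, w4, w6}.
  r holds at w2, so ◇r is true at w6.

Yes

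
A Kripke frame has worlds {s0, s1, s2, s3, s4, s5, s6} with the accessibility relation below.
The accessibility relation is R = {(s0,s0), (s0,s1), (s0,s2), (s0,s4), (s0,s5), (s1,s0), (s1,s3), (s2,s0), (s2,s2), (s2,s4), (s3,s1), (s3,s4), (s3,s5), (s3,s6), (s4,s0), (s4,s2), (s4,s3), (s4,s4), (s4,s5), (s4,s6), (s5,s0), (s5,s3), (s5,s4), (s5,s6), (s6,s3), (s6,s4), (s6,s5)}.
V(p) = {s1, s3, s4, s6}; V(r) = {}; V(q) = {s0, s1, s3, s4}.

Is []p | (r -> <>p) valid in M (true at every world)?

Let φ = []p | (r -> <>p). Evaluate φ at each world:
  s0 (successors {s0, s1, s2, s4, s5}): φ is true.
  s1 (successors {s0, s3}): φ is true.
  s2 (successors {s0, s2, s4}): φ is true.
  s3 (successors {s1, s4, s5, s6}): φ is true.
  s4 (successors {s0, s2, s3, s4, s5, s6}): φ is true.
  s5 (successors {s0, s3, s4, s6}): φ is true.
  s6 (successors {s3, s4, s5}): φ is true.
For instance, at s6:
  At s6: []p is false, r -> <>p is true, so []p | (r -> <>p) is true.
    At s6: []p requires p at every successor {s3, s4, s5}.
      p fails at s5, so []p is false at s6.
    At s6: r is false, <>p is true, so r -> <>p is true.
      At s6: <>p requires p at some successor in {s3, s4, s5}.
        p holds at s3, so <>p is true at s6.

Yes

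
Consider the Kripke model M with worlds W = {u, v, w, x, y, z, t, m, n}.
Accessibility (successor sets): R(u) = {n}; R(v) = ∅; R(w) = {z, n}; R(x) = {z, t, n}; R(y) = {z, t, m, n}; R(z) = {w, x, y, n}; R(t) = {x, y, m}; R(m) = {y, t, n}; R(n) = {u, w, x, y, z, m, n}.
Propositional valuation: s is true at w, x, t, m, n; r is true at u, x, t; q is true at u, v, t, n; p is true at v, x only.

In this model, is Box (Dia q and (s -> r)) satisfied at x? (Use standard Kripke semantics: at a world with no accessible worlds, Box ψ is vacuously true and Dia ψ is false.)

At x: Box (Dia q and (s -> r)) requires Dia q and (s -> r) at every successor {z, t, n}.
  Dia q and (s -> r) fails at t, so Box (Dia q and (s -> r)) is false at x.
    At t: Dia q is false, s -> r is true, so Dia q and (s -> r) is false.
      At t: Dia q requires q at some successor in {x, y, m}.
        At x: q is false.
        At y: q is false.
        At m: q is false.
      So Dia q is false at t.

No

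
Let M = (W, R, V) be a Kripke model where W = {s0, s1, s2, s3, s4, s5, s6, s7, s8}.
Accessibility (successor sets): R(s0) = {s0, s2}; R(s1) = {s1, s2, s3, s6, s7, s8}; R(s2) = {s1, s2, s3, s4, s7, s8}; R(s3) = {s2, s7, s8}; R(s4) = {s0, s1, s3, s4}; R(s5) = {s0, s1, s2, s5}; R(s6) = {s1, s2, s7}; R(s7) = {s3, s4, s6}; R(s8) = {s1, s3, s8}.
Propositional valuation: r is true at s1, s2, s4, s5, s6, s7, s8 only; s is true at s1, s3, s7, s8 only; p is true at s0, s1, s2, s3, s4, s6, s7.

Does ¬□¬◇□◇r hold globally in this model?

Yes

Let φ = ¬□¬◇□◇r. Evaluate φ at each world:
  s0 (successors {s0, s2}): φ is true.
  s1 (successors {s1, s2, s3, s6, s7, s8}): φ is true.
  s2 (successors {s1, s2, s3, s4, s7, s8}): φ is true.
  s3 (successors {s2, s7, s8}): φ is true.
  s4 (successors {s0, s1, s3, s4}): φ is true.
  s5 (successors {s0, s1, s2, s5}): φ is true.
  s6 (successors {s1, s2, s7}): φ is true.
  s7 (successors {s3, s4, s6}): φ is true.
  s8 (successors {s1, s3, s8}): φ is true.
For instance, at s8:
  At s8: □¬◇□◇r is false, so ¬□¬◇□◇r is true.
    At s8: □¬◇□◇r requires ¬◇□◇r at every successor {s1, s3, s8}.
      ¬◇□◇r fails at s1, so □¬◇□◇r is false at s8.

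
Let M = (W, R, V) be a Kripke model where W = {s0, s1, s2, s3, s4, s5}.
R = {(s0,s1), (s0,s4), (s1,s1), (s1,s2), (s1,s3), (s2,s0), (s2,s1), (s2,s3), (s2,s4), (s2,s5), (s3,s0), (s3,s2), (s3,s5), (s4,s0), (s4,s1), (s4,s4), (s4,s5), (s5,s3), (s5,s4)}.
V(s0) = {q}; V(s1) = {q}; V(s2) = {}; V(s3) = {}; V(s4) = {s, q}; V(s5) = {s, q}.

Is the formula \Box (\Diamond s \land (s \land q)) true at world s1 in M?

No

Recall that \Box ψ holds at a world iff ψ holds at every accessible world, and \Diamond ψ holds iff ψ holds at some accessible world.
At s1: \Box (\Diamond s \land (s \land q)) requires \Diamond s \land (s \land q) at every successor {s1, s2, s3}.
  \Diamond s \land (s \land q) fails at s1, so \Box (\Diamond s \land (s \land q)) is false at s1.
    At s1: \Diamond s is false, s \land q is false, so \Diamond s \land (s \land q) is false.
      At s1: \Diamond s requires s at some successor in {s1, s2, s3}.
        At s1: s is false.
        At s2: s is false.
        At s3: s is false.
      So \Diamond s is false at s1.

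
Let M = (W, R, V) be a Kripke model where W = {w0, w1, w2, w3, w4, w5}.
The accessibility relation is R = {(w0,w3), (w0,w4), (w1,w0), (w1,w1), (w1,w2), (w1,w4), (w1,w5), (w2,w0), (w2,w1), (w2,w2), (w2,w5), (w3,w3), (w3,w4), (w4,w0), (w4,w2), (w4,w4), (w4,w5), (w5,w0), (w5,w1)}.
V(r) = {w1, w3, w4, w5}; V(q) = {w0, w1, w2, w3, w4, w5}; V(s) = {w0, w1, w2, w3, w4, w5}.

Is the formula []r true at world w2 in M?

No

Recall that []ψ holds at a world iff ψ holds at every accessible world, and <>ψ holds iff ψ holds at some accessible world.
At w2: []r requires r at every successor {w0, w1, w2, w5}.
  r fails at w0, so []r is false at w2.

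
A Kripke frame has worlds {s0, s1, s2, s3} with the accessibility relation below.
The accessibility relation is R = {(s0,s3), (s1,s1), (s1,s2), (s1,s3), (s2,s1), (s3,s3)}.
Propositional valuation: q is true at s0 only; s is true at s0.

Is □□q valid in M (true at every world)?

No

Recall that □ψ holds at a world iff ψ holds at every accessible world, and ◇ψ holds iff ψ holds at some accessible world.
Let φ = □□q. Evaluate φ at each world:
  s0 (successors {s3}): φ is false.
  s1 (successors {s1, s2, s3}): φ is false.
  s2 (successors {s1}): φ is false.
  s3 (successors {s3}): φ is false.
Detail at s0 (counterexample):
  At s0: □□q requires □q at every successor {s3}.
    □q fails at s3, so □□q is false at s0.
      At s3: □q requires q at every successor {s3}.
        q fails at s3, so □q is false at s3.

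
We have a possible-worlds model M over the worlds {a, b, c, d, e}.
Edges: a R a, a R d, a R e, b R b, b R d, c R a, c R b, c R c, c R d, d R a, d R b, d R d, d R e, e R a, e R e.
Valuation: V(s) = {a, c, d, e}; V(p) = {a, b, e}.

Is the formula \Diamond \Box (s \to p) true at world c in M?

At c: \Diamond \Box (s \to p) requires \Box (s \to p) at some successor in {a, b, c, d}.
  At a: \Box (s \to p) is false.
  At b: \Box (s \to p) is false.
  At c: \Box (s \to p) is false.
  At d: \Box (s \to p) is false.
So \Diamond \Box (s \to p) is false at c.

No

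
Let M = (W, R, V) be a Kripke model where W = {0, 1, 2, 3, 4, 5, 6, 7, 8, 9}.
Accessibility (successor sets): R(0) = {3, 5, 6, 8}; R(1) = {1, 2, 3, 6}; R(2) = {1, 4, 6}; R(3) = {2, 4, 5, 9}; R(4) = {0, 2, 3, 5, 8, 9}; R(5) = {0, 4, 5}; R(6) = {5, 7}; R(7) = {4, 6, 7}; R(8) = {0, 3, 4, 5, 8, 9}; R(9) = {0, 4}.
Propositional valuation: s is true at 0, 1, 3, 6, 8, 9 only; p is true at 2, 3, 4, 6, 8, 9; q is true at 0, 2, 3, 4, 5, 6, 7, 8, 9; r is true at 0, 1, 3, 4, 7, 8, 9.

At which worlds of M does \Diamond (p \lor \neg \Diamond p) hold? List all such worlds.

0, 1, 2, 3, 4, 5, 7, 8, 9

Let φ = \Diamond (p \lor \neg \Diamond p). Evaluate φ at each world:
  0 (successors {3, 5, 6, 8}): φ is true.
  1 (successors {1, 2, 3, 6}): φ is true.
  2 (successors {1, 4, 6}): φ is true.
  3 (successors {2, 4, 5, 9}): φ is true.
  4 (successors {0, 2, 3, 5, 8, 9}): φ is true.
  5 (successors {0, 4, 5}): φ is true.
  6 (successors {5, 7}): φ is false.
  7 (successors {4, 6, 7}): φ is true.
  8 (successors {0, 3, 4, 5, 8, 9}): φ is true.
  9 (successors {0, 4}): φ is true.
For instance, at 0:
  At 0: \Diamond (p \lor \neg \Diamond p) requires p \lor \neg \Diamond p at some successor in {3, 5, 6, 8}.
    p \lor \neg \Diamond p holds at 3, so \Diamond (p \lor \neg \Diamond p) is true at 0.
      At 3: p is true, \neg \Diamond p is false, so p \lor \neg \Diamond p is true.
Satisfying worlds: {0, 1, 2, 3, 4, 5, 7, 8, 9}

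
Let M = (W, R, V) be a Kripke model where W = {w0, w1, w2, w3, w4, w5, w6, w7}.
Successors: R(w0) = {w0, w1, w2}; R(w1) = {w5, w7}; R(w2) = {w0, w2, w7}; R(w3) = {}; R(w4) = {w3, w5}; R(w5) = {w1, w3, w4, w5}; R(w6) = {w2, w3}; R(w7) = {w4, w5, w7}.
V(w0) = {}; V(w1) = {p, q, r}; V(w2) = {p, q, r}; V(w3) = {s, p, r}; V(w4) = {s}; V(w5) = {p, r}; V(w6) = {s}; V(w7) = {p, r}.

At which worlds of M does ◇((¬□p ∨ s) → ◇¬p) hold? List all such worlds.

Let φ = ◇((¬□p ∨ s) → ◇¬p). Evaluate φ at each world:
  w0 (successors {w0, w1, w2}): φ is true.
  w1 (successors {w5, w7}): φ is true.
  w2 (successors {w0, w2, w7}): φ is true.
  w3 (successors ∅): φ is false.
  w4 (successors {w3, w5}): φ is true.
  w5 (successors {w1, w3, w4, w5}): φ is true.
  w6 (successors {w2, w3}): φ is true.
  w7 (successors {w4, w5, w7}): φ is true.
For instance, at w7:
  At w7: ◇((¬□p ∨ s) → ◇¬p) requires (¬□p ∨ s) → ◇¬p at some successor in {w4, w5, w7}.
    (¬□p ∨ s) → ◇¬p holds at w5, so ◇((¬□p ∨ s) → ◇¬p) is true at w7.
      At w5: ¬□p ∨ s is true, ◇¬p is true, so (¬□p ∨ s) → ◇¬p is true.
Satisfying worlds: {w0, w1, w2, w4, w5, w6, w7}

w0, w1, w2, w4, w5, w6, w7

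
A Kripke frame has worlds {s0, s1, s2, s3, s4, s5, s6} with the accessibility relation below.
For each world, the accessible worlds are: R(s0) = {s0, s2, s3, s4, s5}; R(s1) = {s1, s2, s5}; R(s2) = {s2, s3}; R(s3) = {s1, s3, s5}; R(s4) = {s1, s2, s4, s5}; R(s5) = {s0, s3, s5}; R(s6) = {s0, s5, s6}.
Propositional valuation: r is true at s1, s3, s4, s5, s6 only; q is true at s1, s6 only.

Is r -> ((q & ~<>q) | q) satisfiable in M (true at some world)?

Yes

Recall that <>ψ holds at a world iff ψ holds at some accessible world.
Let φ = r -> ((q & ~<>q) | q). Evaluate φ at each world:
  s0 (successors {s0, s2, s3, s4, s5}): φ is true.
  s1 (successors {s1, s2, s5}): φ is true.
  s2 (successors {s2, s3}): φ is true.
  s3 (successors {s1, s3, s5}): φ is false.
  s4 (successors {s1, s2, s4, s5}): φ is false.
  s5 (successors {s0, s3, s5}): φ is false.
  s6 (successors {s0, s5, s6}): φ is true.
Detail at s0 (witness):
  At s0: r is false, (q & ~<>q) | q is false, so r -> ((q & ~<>q) | q) is true.
    At s0: q & ~<>q is false, q is false, so (q & ~<>q) | q is false.
      At s0: q is false, ~<>q is true, so q & ~<>q is false.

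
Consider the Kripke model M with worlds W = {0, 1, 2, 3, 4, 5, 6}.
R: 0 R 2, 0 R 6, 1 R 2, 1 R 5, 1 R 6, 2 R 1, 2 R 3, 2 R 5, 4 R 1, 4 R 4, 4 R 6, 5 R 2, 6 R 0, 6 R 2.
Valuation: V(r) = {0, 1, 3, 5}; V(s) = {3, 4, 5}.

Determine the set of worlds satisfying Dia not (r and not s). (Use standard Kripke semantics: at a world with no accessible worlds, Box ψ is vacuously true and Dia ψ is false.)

Let φ = Dia not (r and not s). Evaluate φ at each world:
  0 (successors {2, 6}): φ is true.
  1 (successors {2, 5, 6}): φ is true.
  2 (successors {1, 3, 5}): φ is true.
  3 (successors ∅): φ is false.
  4 (successors {1, 4, 6}): φ is true.
  5 (successors {2}): φ is true.
  6 (successors {0, 2}): φ is true.
For instance, at 0:
  At 0: Dia not (r and not s) requires not (r and not s) at some successor in {2, 6}.
    not (r and not s) holds at 2, so Dia not (r and not s) is true at 0.
Satisfying worlds: {0, 1, 2, 4, 5, 6}

0, 1, 2, 4, 5, 6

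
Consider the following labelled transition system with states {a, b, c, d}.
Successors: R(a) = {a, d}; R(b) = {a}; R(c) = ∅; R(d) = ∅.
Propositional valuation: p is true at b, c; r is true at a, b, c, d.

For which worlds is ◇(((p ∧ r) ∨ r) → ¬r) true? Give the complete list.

none

Let φ = ◇(((p ∧ r) ∨ r) → ¬r). Evaluate φ at each world:
  a (successors {a, d}): φ is false.
  b (successors {a}): φ is false.
  c (successors ∅): φ is false.
  d (successors ∅): φ is false.
For instance, at a:
  At a: ◇(((p ∧ r) ∨ r) → ¬r) requires ((p ∧ r) ∨ r) → ¬r at some successor in {a, d}.
    At a: ((p ∧ r) ∨ r) → ¬r is false.
    At d: ((p ∧ r) ∨ r) → ¬r is false.
  So ◇(((p ∧ r) ∨ r) → ¬r) is false at a.
Satisfying worlds: none.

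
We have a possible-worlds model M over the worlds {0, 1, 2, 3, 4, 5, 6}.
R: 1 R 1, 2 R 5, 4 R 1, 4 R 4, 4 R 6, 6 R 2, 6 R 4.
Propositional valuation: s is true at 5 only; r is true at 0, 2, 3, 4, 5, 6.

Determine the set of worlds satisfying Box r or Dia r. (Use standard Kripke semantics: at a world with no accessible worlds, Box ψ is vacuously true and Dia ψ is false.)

0, 2, 3, 4, 5, 6

Let φ = Box r or Dia r. Evaluate φ at each world:
  0 (successors ∅): φ is true.
  1 (successors {1}): φ is false.
  2 (successors {5}): φ is true.
  3 (successors ∅): φ is true.
  4 (successors {1, 4, 6}): φ is true.
  5 (successors ∅): φ is true.
  6 (successors {2, 4}): φ is true.
For instance, at 4:
  At 4: Box r is false, Dia r is true, so Box r or Dia r is true.
    At 4: Box r requires r at every successor {1, 4, 6}.
      r fails at 1, so Box r is false at 4.
    At 4: Dia r requires r at some successor in {1, 4, 6}.
      r holds at 4, so Dia r is true at 4.
Satisfying worlds: {0, 2, 3, 4, 5, 6}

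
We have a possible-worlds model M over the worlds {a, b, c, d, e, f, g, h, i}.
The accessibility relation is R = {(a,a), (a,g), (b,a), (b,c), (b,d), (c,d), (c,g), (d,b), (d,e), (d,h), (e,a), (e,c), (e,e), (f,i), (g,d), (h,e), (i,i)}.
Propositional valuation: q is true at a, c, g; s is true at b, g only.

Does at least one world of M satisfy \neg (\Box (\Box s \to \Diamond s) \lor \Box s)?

Recall that \Box ψ holds at a world iff ψ holds at every accessible world, and \Diamond ψ holds iff ψ holds at some accessible world.
Let φ = \neg (\Box (\Box s \to \Diamond s) \lor \Box s). Evaluate φ at each world:
  a (successors {a, g}): φ is false.
  b (successors {a, c, d}): φ is false.
  c (successors {d, g}): φ is false.
  d (successors {b, e, h}): φ is false.
  e (successors {a, c, e}): φ is false.
  f (successors {i}): φ is false.
  g (successors {d}): φ is false.
  h (successors {e}): φ is false.
  i (successors {i}): φ is false.
For instance, at b:
  At b: \Box (\Box s \to \Diamond s) \lor \Box s is true, so \neg (\Box (\Box s \to \Diamond s) \lor \Box s) is false.
    At b: \Box (\Box s \to \Diamond s) is true, \Box s is false, so \Box (\Box s \to \Diamond s) \lor \Box s is true.
      At b: \Box (\Box s \to \Diamond s) requires \Box s \to \Diamond s at every successor {a, c, d}.
        At a: \Box s \to \Diamond s is true.
        At c: \Box s \to \Diamond s is true.
        At d: \Box s \to \Diamond s is true.
      So \Box (\Box s \to \Diamond s) is true at b.
      At b: \Box s requires s at every successor {a, c, d}.
        s fails at a, so \Box s is false at b.

No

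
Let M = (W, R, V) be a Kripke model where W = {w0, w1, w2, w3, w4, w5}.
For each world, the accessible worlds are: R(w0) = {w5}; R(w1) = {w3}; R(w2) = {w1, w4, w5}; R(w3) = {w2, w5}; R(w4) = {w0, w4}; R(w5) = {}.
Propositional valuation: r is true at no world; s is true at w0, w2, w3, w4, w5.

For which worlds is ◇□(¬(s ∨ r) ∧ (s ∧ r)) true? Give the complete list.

Recall that □ψ holds at a world iff ψ holds at every accessible world, and ◇ψ holds iff ψ holds at some accessible world.
Let φ = ◇□(¬(s ∨ r) ∧ (s ∧ r)). Evaluate φ at each world:
  w0 (successors {w5}): φ is true.
  w1 (successors {w3}): φ is false.
  w2 (successors {w1, w4, w5}): φ is true.
  w3 (successors {w2, w5}): φ is true.
  w4 (successors {w0, w4}): φ is false.
  w5 (successors ∅): φ is false.
For instance, at w1:
  At w1: ◇□(¬(s ∨ r) ∧ (s ∧ r)) requires □(¬(s ∨ r) ∧ (s ∧ r)) at some successor in {w3}.
    At w3: □(¬(s ∨ r) ∧ (s ∧ r)) is false.
  So ◇□(¬(s ∨ r) ∧ (s ∧ r)) is false at w1.
Satisfying worlds: {w0, w2, w3}

w0, w2, w3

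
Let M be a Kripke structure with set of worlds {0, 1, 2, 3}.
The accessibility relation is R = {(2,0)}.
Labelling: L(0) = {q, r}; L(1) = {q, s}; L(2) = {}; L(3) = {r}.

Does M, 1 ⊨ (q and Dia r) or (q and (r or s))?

At 1: q and Dia r is false, q and (r or s) is true, so (q and Dia r) or (q and (r or s)) is true.
  At 1: q is true, Dia r is false, so q and Dia r is false.
    At 1: no accessible worlds, so Dia r is false.

Yes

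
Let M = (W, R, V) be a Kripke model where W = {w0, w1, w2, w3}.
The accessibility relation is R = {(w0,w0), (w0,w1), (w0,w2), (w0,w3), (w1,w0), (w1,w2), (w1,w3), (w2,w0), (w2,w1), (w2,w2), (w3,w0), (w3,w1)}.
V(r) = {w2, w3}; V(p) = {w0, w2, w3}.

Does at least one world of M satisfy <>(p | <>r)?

Yes

Let φ = <>(p | <>r). Evaluate φ at each world:
  w0 (successors {w0, w1, w2, w3}): φ is true.
  w1 (successors {w0, w2, w3}): φ is true.
  w2 (successors {w0, w1, w2}): φ is true.
  w3 (successors {w0, w1}): φ is true.
Detail at w0 (witness):
  At w0: <>(p | <>r) requires p | <>r at some successor in {w0, w1, w2, w3}.
    p | <>r holds at w0, so <>(p | <>r) is true at w0.
      At w0: p is true, <>r is true, so p | <>r is true.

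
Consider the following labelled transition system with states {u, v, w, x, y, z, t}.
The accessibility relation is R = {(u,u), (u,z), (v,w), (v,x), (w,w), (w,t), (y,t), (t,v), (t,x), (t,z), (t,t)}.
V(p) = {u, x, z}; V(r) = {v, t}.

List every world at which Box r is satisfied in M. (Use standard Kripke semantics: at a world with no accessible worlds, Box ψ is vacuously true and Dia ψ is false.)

Let φ = Box r. Evaluate φ at each world:
  u (successors {u, z}): φ is false.
  v (successors {w, x}): φ is false.
  w (successors {w, t}): φ is false.
  x (successors ∅): φ is true.
  y (successors {t}): φ is true.
  z (successors ∅): φ is true.
  t (successors {v, x, z, t}): φ is false.
For instance, at y:
  At y: Box r requires r at every successor {t}.
    At t: r is true.
  So Box r is true at y.
Satisfying worlds: {x, y, z}

x, y, z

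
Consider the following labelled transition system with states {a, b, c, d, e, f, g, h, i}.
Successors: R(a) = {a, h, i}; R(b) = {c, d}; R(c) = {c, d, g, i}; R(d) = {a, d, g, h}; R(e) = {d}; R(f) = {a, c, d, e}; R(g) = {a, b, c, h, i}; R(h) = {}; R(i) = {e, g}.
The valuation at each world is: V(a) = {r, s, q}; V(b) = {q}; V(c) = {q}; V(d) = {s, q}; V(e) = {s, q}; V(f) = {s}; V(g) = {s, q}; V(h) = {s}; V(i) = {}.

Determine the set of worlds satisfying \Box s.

Let φ = \Box s. Evaluate φ at each world:
  a (successors {a, h, i}): φ is false.
  b (successors {c, d}): φ is false.
  c (successors {c, d, g, i}): φ is false.
  d (successors {a, d, g, h}): φ is true.
  e (successors {d}): φ is true.
  f (successors {a, c, d, e}): φ is false.
  g (successors {a, b, c, h, i}): φ is false.
  h (successors ∅): φ is true.
  i (successors {e, g}): φ is true.
For instance, at e:
  At e: \Box s requires s at every successor {d}.
    At d: s is true.
  So \Box s is true at e.
Satisfying worlds: {d, e, h, i}

d, e, h, i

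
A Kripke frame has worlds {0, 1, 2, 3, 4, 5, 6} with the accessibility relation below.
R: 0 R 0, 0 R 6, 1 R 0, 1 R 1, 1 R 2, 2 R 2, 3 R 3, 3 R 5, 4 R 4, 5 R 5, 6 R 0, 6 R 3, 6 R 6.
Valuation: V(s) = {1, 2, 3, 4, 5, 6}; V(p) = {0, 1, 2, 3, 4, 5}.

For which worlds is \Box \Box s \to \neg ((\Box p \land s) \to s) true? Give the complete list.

Let φ = \Box \Box s \to \neg ((\Box p \land s) \to s). Evaluate φ at each world:
  0 (successors {0, 6}): φ is true.
  1 (successors {0, 1, 2}): φ is true.
  2 (successors {2}): φ is false.
  3 (successors {3, 5}): φ is false.
  4 (successors {4}): φ is false.
  5 (successors {5}): φ is false.
  6 (successors {0, 3, 6}): φ is true.
For instance, at 6:
  At 6: \Box \Box s is false, \neg ((\Box p \land s) \to s) is false, so \Box \Box s \to \neg ((\Box p \land s) \to s) is true.
    At 6: \Box \Box s requires \Box s at every successor {0, 3, 6}.
      \Box s fails at 0, so \Box \Box s is false at 6.
    At 6: (\Box p \land s) \to s is true, so \neg ((\Box p \land s) \to s) is false.
      At 6: \Box p \land s is false, s is true, so (\Box p \land s) \to s is true.
Satisfying worlds: {0, 1, 6}

0, 1, 6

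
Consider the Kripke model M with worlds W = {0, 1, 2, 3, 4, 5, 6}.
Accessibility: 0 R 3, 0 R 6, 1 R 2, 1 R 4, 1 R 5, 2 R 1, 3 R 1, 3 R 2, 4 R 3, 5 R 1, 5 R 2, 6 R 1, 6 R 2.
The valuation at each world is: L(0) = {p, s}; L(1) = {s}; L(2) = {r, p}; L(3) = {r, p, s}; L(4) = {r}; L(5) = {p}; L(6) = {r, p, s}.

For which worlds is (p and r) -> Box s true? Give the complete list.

Recall that Box ψ holds at a world iff ψ holds at every accessible world, and Dia ψ holds iff ψ holds at some accessible world.
Let φ = (p and r) -> Box s. Evaluate φ at each world:
  0 (successors {3, 6}): φ is true.
  1 (successors {2, 4, 5}): φ is true.
  2 (successors {1}): φ is true.
  3 (successors {1, 2}): φ is false.
  4 (successors {3}): φ is true.
  5 (successors {1, 2}): φ is true.
  6 (successors {1, 2}): φ is false.
For instance, at 3:
  At 3: p and r is true, Box s is false, so (p and r) -> Box s is false.
    At 3: Box s requires s at every successor {1, 2}.
      s fails at 2, so Box s is false at 3.
Satisfying worlds: {0, 1, 2, 4, 5}

0, 1, 2, 4, 5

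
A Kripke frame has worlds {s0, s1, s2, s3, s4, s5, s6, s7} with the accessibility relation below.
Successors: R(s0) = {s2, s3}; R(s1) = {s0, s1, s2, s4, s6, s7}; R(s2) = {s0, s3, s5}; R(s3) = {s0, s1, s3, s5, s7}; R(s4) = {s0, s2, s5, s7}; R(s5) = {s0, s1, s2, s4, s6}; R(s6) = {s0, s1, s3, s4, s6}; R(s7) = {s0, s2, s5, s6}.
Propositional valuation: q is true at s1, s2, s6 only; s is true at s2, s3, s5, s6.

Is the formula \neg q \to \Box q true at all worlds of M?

Let φ = \neg q \to \Box q. Evaluate φ at each world:
  s0 (successors {s2, s3}): φ is false.
  s1 (successors {s0, s1, s2, s4, s6, s7}): φ is true.
  s2 (successors {s0, s3, s5}): φ is true.
  s3 (successors {s0, s1, s3, s5, s7}): φ is false.
  s4 (successors {s0, s2, s5, s7}): φ is false.
  s5 (successors {s0, s1, s2, s4, s6}): φ is false.
  s6 (successors {s0, s1, s3, s4, s6}): φ is true.
  s7 (successors {s0, s2, s5, s6}): φ is false.
Detail at s0 (counterexample):
  At s0: \neg q is true, \Box q is false, so \neg q \to \Box q is false.
    At s0: \Box q requires q at every successor {s2, s3}.
      q fails at s3, so \Box q is false at s0.

No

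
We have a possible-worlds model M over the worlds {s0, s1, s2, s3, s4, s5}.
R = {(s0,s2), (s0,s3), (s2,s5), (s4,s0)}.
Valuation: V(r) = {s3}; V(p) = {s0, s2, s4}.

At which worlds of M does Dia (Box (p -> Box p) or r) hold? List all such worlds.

Recall that Box ψ holds at a world iff ψ holds at every accessible world, and Dia ψ holds iff ψ holds at some accessible world.
Let φ = Dia (Box (p -> Box p) or r). Evaluate φ at each world:
  s0 (successors {s2, s3}): φ is true.
  s1 (successors ∅): φ is false.
  s2 (successors {s5}): φ is true.
  s3 (successors ∅): φ is false.
  s4 (successors {s0}): φ is false.
  s5 (successors ∅): φ is false.
For instance, at s4:
  At s4: Dia (Box (p -> Box p) or r) requires Box (p -> Box p) or r at some successor in {s0}.
    At s0: Box (p -> Box p) or r is false.
  So Dia (Box (p -> Box p) or r) is false at s4.
Satisfying worlds: {s0, s2}

s0, s2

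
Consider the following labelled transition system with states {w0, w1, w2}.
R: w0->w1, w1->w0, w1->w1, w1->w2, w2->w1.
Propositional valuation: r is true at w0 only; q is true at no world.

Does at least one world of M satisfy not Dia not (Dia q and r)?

No

Let φ = not Dia not (Dia q and r). Evaluate φ at each world:
  w0 (successors {w1}): φ is false.
  w1 (successors {w0, w1, w2}): φ is false.
  w2 (successors {w1}): φ is false.
For instance, at w0:
  At w0: Dia not (Dia q and r) is true, so not Dia not (Dia q and r) is false.
    At w0: Dia not (Dia q and r) requires not (Dia q and r) at some successor in {w1}.
      not (Dia q and r) holds at w1, so Dia not (Dia q and r) is true at w0.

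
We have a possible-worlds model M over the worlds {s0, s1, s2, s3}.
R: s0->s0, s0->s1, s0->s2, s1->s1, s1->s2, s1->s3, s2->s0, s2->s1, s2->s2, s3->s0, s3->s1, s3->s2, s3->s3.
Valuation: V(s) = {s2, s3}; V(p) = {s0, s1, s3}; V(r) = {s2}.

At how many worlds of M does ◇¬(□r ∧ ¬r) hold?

Let φ = ◇¬(□r ∧ ¬r). Evaluate φ at each world:
  s0 (successors {s0, s1, s2}): φ is true.
  s1 (successors {s1, s2, s3}): φ is true.
  s2 (successors {s0, s1, s2}): φ is true.
  s3 (successors {s0, s1, s2, s3}): φ is true.
For instance, at s3:
  At s3: ◇¬(□r ∧ ¬r) requires ¬(□r ∧ ¬r) at some successor in {s0, s1, s2, s3}.
    ¬(□r ∧ ¬r) holds at s0, so ◇¬(□r ∧ ¬r) is true at s3.
      At s0: □r ∧ ¬r is false, so ¬(□r ∧ ¬r) is true.
Satisfying worlds: {s0, s1, s2, s3}

4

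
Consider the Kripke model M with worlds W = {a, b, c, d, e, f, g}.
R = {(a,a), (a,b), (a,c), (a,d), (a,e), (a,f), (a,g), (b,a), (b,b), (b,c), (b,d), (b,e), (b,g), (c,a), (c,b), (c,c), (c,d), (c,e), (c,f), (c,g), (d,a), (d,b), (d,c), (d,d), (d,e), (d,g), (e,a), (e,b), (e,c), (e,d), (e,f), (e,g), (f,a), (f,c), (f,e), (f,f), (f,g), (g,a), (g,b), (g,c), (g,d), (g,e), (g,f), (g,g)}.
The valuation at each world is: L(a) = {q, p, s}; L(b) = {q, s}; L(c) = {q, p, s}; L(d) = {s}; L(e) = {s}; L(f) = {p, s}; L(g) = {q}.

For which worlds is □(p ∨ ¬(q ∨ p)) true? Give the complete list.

none

Let φ = □(p ∨ ¬(q ∨ p)). Evaluate φ at each world:
  a (successors {a, b, c, d, e, f, g}): φ is false.
  b (successors {a, b, c, d, e, g}): φ is false.
  c (successors {a, b, c, d, e, f, g}): φ is false.
  d (successors {a, b, c, d, e, g}): φ is false.
  e (successors {a, b, c, d, f, g}): φ is false.
  f (successors {a, c, e, f, g}): φ is false.
  g (successors {a, b, c, d, e, f, g}): φ is false.
For instance, at b:
  At b: □(p ∨ ¬(q ∨ p)) requires p ∨ ¬(q ∨ p) at every successor {a, b, c, d, e, g}.
    p ∨ ¬(q ∨ p) fails at b, so □(p ∨ ¬(q ∨ p)) is false at b.
Satisfying worlds: none.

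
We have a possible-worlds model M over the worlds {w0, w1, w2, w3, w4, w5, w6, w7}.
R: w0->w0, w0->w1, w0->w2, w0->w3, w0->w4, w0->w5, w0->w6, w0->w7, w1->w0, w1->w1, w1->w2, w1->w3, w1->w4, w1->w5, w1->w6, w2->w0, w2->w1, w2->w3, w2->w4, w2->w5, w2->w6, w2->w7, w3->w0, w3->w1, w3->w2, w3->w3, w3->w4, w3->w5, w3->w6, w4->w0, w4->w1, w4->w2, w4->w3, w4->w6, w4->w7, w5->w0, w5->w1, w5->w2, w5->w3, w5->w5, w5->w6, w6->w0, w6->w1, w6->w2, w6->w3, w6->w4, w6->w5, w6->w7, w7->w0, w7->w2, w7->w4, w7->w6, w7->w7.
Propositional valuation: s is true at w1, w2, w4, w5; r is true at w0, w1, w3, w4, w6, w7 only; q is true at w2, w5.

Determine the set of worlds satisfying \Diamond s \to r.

w0, w1, w3, w4, w6, w7

Let φ = \Diamond s \to r. Evaluate φ at each world:
  w0 (successors {w0, w1, w2, w3, w4, w5, w6, w7}): φ is true.
  w1 (successors {w0, w1, w2, w3, w4, w5, w6}): φ is true.
  w2 (successors {w0, w1, w3, w4, w5, w6, w7}): φ is false.
  w3 (successors {w0, w1, w2, w3, w4, w5, w6}): φ is true.
  w4 (successors {w0, w1, w2, w3, w6, w7}): φ is true.
  w5 (successors {w0, w1, w2, w3, w5, w6}): φ is false.
  w6 (successors {w0, w1, w2, w3, w4, w5, w7}): φ is true.
  w7 (successors {w0, w2, w4, w6, w7}): φ is true.
For instance, at w2:
  At w2: \Diamond s is true, r is false, so \Diamond s \to r is false.
    At w2: \Diamond s requires s at some successor in {w0, w1, w3, w4, w5, w6, w7}.
      s holds at w1, so \Diamond s is true at w2.
Satisfying worlds: {w0, w1, w3, w4, w6, w7}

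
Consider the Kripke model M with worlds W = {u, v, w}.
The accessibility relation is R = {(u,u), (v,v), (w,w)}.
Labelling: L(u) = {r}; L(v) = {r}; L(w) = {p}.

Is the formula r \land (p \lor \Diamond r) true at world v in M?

Yes

At v: r is true, p \lor \Diamond r is true, so r \land (p \lor \Diamond r) is true.
  At v: p is false, \Diamond r is true, so p \lor \Diamond r is true.
    At v: \Diamond r requires r at some successor in {v}.
      r holds at v, so \Diamond r is true at v.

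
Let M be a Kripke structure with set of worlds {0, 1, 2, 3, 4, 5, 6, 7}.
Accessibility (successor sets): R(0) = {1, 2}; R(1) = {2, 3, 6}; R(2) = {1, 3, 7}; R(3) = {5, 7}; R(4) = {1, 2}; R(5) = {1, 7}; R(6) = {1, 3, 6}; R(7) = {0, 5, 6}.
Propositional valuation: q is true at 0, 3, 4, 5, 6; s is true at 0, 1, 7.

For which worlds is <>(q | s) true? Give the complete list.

Let φ = <>(q | s). Evaluate φ at each world:
  0 (successors {1, 2}): φ is true.
  1 (successors {2, 3, 6}): φ is true.
  2 (successors {1, 3, 7}): φ is true.
  3 (successors {5, 7}): φ is true.
  4 (successors {1, 2}): φ is true.
  5 (successors {1, 7}): φ is true.
  6 (successors {1, 3, 6}): φ is true.
  7 (successors {0, 5, 6}): φ is true.
For instance, at 7:
  At 7: <>(q | s) requires q | s at some successor in {0, 5, 6}.
    q | s holds at 0, so <>(q | s) is true at 7.
Satisfying worlds: {0, 1, 2, 3, 4, 5, 6, 7}

0, 1, 2, 3, 4, 5, 6, 7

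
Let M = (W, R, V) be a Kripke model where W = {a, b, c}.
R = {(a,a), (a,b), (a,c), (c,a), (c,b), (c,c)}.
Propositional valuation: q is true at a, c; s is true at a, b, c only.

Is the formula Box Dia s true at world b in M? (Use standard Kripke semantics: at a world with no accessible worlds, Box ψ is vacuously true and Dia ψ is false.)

At b: no accessible worlds, so Box Dia s holds vacuously.

Yes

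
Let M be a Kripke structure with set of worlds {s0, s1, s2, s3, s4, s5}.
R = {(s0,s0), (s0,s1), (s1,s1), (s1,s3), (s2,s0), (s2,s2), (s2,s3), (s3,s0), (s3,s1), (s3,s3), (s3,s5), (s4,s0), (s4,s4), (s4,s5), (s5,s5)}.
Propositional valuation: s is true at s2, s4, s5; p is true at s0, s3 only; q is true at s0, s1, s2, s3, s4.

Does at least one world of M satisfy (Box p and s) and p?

Let φ = (Box p and s) and p. Evaluate φ at each world:
  s0 (successors {s0, s1}): φ is false.
  s1 (successors {s1, s3}): φ is false.
  s2 (successors {s0, s2, s3}): φ is false.
  s3 (successors {s0, s1, s3, s5}): φ is false.
  s4 (successors {s0, s4, s5}): φ is false.
  s5 (successors {s5}): φ is false.
For instance, at s1:
  At s1: Box p and s is false, p is false, so (Box p and s) and p is false.
    At s1: Box p is false, s is false, so Box p and s is false.
      At s1: Box p requires p at every successor {s1, s3}.
        p fails at s1, so Box p is false at s1.

No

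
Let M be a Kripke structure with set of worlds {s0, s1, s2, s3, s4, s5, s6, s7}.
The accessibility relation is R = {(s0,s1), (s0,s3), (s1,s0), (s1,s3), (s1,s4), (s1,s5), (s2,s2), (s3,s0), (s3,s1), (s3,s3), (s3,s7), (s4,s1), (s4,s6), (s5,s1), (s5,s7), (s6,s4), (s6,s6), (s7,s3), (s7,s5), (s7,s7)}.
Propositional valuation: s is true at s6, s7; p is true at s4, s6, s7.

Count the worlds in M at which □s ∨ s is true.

2

Let φ = □s ∨ s. Evaluate φ at each world:
  s0 (successors {s1, s3}): φ is false.
  s1 (successors {s0, s3, s4, s5}): φ is false.
  s2 (successors {s2}): φ is false.
  s3 (successors {s0, s1, s3, s7}): φ is false.
  s4 (successors {s1, s6}): φ is false.
  s5 (successors {s1, s7}): φ is false.
  s6 (successors {s4, s6}): φ is true.
  s7 (successors {s3, s5, s7}): φ is true.
For instance, at s1:
  At s1: □s is false, s is false, so □s ∨ s is false.
    At s1: □s requires s at every successor {s0, s3, s4, s5}.
      s fails at s0, so □s is false at s1.
Satisfying worlds: {s6, s7}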